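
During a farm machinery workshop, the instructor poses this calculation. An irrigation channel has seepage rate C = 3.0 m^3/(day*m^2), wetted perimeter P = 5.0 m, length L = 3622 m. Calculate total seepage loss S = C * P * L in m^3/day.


S = C * P * L
  = 3.0 * 5.0 * 3622
  = 54330 m^3/day


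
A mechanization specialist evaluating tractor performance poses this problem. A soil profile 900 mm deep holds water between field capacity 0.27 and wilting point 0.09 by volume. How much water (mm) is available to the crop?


AW = (FC - WP) * D
   = (0.27 - 0.09) * 900
   = 0.18 * 900
   = 162 mm


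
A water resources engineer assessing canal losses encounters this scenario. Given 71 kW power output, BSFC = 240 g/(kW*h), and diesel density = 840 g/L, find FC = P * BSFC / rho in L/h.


FC = P * BSFC / rho_fuel
   = 71 * 240 / 840
   = 17040 / 840
   = 20.29 L/h


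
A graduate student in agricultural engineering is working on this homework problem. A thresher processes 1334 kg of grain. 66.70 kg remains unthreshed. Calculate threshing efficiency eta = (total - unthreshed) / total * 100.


eta = (total - unthreshed) / total * 100
    = (1334 - 66.70) / 1334 * 100
    = 1267.30 / 1334 * 100
    = 95%


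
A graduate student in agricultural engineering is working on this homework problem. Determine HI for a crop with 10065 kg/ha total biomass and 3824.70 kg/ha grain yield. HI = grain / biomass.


HI = grain_yield / biomass
   = 3824.70 / 10065
   = 0.38


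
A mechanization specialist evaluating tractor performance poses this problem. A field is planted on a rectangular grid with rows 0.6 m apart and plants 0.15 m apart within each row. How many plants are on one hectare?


D = 10000 / (row_sp * plant_sp)
  = 10000 / (0.6 * 0.15)
  = 10000 / 0.0900
  = 111111.11 plants/ha


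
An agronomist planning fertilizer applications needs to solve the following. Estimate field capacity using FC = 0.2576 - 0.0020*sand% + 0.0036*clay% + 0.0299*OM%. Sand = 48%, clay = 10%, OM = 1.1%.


FC = 0.2576 - 0.0020*48 + 0.0036*10 + 0.0299*1.1
   = 0.2576 - 0.0960 + 0.0360 + 0.0329
   = 0.2305


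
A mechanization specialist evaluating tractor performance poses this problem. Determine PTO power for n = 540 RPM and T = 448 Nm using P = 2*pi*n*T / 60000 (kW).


P = 2*pi*n*T / 60000
  = 2*pi * 540 * 448 / 60000
  = 1520028.19 / 60000
  = 25.33 kW


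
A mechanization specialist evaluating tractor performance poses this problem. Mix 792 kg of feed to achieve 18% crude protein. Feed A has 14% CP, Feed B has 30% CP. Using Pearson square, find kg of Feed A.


parts_A = CP_b - target = 30 - 18 = 12
parts_B = target - CP_a = 18 - 14 = 4
total_parts = 12 + 4 = 16
Feed A = 792 * 12 / 16 = 594 kg
Feed B = 792 * 4 / 16 = 198 kg

594 kg


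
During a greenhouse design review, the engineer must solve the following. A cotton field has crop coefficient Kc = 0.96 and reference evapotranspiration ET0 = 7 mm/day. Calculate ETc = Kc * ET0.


ETc = Kc * ET0
    = 0.96 * 7
    = 6.72 mm/day


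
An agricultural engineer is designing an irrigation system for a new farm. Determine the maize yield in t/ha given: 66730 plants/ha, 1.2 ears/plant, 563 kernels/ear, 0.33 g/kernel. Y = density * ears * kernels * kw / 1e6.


Y = density * ears * kernels * kw
  = 66730 * 1.2 * 563 * 0.33 g/ha
  = 14877320.04 g/ha
  = 14877.32 kg/ha = 14.88 t/ha


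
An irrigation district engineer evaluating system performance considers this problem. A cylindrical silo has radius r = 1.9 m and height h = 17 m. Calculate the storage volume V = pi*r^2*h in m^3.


V = pi * r^2 * h
  = pi * 1.9^2 * 17
  = pi * 3.61 * 17
  = 192.80 m^3


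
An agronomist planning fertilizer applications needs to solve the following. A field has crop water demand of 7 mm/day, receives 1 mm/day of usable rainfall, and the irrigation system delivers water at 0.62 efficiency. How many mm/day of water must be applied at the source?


IWR = (ETc - Pe) / Ea
    = (7 - 1) / 0.62
    = 6 / 0.62
    = 9.68 mm/day


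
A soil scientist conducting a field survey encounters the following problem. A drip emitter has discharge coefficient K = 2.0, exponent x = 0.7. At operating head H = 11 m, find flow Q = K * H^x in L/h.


Q = K * H^x
  = 2.0 * 11^0.7
  = 2.0 * 5.3577
  = 10.72 L/h


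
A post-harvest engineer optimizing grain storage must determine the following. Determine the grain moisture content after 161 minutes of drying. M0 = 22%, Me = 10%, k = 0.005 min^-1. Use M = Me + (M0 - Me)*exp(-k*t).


M = Me + (M0 - Me) * e^(-k*t)
  = 10 + (22 - 10) * e^(-0.005*161)
  = 10 + 12 * e^(-0.805)
  = 10 + 12 * 0.44709
  = 10 + 5.3651
  = 15.37%


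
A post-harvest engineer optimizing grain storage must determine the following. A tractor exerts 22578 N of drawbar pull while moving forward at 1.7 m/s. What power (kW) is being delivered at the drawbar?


P = F * v / 1000
  = 22578 * 1.7 / 1000
  = 38382.60 / 1000
  = 38.38 kW


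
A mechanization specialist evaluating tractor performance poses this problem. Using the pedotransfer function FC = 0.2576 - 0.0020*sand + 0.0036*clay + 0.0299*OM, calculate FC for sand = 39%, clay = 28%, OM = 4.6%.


FC = 0.2576 - 0.0020*39 + 0.0036*28 + 0.0299*4.6
   = 0.2576 - 0.0780 + 0.1008 + 0.1375
   = 0.4179


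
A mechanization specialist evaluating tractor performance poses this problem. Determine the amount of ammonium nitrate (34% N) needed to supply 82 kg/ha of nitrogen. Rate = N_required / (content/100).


Rate = N_required / (N_content / 100)
     = 82 / (34 / 100)
     = 82 / 0.34
     = 241.18 kg/ha


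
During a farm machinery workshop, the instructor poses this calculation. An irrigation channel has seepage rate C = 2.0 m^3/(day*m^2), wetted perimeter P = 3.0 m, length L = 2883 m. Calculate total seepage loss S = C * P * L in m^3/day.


S = C * P * L
  = 2.0 * 3.0 * 2883
  = 17298 m^3/day


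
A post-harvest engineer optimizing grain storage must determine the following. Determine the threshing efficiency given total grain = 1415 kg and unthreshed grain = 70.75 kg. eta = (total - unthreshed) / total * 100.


eta = (total - unthreshed) / total * 100
    = (1415 - 70.75) / 1415 * 100
    = 1344.25 / 1415 * 100
    = 95%


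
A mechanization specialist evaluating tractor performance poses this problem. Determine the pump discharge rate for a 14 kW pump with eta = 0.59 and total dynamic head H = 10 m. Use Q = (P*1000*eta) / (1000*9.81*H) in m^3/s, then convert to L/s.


Q = (P * 1000 * eta) / (rho * g * H)
  = (14 * 1000 * 0.59) / (1000 * 9.81 * 10)
  = 8260 / 98100
  = 0.08420 m^3/s = 84.20 L/s


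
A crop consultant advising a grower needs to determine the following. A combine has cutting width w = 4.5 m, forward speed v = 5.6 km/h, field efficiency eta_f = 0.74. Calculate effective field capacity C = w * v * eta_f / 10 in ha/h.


C = w * v * eta_f / 10
  = 4.5 * 5.6 * 0.74 / 10
  = 18.65 / 10
  = 1.86 ha/h


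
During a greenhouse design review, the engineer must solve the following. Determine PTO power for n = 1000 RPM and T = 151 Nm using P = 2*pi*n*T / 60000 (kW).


P = 2*pi*n*T / 60000
  = 2*pi * 1000 * 151 / 60000
  = 948760.98 / 60000
  = 15.81 kW


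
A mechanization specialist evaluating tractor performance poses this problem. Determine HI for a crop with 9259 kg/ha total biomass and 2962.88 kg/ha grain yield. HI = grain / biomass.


HI = grain_yield / biomass
   = 2962.88 / 9259
   = 0.32


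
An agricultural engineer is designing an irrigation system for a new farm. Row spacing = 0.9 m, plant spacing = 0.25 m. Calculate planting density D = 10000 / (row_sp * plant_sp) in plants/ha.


D = 10000 / (row_sp * plant_sp)
  = 10000 / (0.9 * 0.25)
  = 10000 / 0.2250
  = 44444.44 plants/ha


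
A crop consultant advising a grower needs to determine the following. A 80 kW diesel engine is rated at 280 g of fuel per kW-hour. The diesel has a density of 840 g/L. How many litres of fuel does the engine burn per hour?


FC = P * BSFC / rho_fuel
   = 80 * 280 / 840
   = 22400 / 840
   = 26.67 L/h


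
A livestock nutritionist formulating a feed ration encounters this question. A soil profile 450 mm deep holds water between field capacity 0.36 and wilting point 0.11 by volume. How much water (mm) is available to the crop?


AW = (FC - WP) * D
   = (0.36 - 0.11) * 450
   = 0.25 * 450
   = 112.50 mm


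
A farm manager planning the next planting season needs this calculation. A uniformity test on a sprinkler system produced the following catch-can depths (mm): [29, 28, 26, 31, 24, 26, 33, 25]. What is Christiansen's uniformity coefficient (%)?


xbar = 222 / 8 = 27.750
sum|xi - xbar| = 20
CU = 100 * (1 - 20 / (8 * 27.750))
   = 100 * (1 - 0.0901)
   = 90.99%


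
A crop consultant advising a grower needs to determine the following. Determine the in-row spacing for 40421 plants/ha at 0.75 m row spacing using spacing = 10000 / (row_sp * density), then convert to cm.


spacing = 10000 / (row_sp * density)
        = 10000 / (0.75 * 40421)
        = 10000 / 30315.75
        = 0.32986 m = 32.99 cm


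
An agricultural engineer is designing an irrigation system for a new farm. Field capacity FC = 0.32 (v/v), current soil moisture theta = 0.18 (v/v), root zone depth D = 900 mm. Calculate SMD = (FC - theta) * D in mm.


SMD = (FC - theta) * D
    = (0.32 - 0.18) * 900
    = 0.140 * 900
    = 126 mm


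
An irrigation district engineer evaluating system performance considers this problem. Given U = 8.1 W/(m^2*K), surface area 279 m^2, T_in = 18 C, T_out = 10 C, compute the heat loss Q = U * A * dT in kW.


dT = 18 - (10) = 8 K
Q = U * A * dT
  = 8.1 * 279 * 8
  = 18079.20 W = 18.08 kW


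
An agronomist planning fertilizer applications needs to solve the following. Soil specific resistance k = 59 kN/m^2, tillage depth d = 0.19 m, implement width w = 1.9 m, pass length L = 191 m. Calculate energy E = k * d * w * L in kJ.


E = k * d * w * L
  = 59 * 0.19 * 1.9 * 191
  = 4068.11 kJ


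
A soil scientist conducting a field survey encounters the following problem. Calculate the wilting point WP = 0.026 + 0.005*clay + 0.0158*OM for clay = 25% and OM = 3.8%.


WP = 0.026 + 0.005*25 + 0.0158*3.8
   = 0.026 + 0.1250 + 0.0600
   = 0.2110


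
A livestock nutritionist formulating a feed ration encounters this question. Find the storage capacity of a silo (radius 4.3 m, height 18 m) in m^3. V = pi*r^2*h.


V = pi * r^2 * h
  = pi * 4.3^2 * 18
  = pi * 18.49 * 18
  = 1045.58 m^3


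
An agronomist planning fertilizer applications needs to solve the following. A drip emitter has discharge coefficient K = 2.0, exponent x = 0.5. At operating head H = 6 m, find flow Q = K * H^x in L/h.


Q = K * H^x
  = 2.0 * 6^0.5
  = 2.0 * 2.4495
  = 4.90 L/h


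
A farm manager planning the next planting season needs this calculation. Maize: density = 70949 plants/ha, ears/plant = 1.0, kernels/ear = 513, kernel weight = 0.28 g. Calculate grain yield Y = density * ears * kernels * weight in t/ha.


Y = density * ears * kernels * kw
  = 70949 * 1.0 * 513 * 0.28 g/ha
  = 10191114.36 g/ha
  = 10191.11 kg/ha = 10.19 t/ha


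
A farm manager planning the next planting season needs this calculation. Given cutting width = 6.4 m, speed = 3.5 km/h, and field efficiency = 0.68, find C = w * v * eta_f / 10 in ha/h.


C = w * v * eta_f / 10
  = 6.4 * 3.5 * 0.68 / 10
  = 15.23 / 10
  = 1.52 ha/h


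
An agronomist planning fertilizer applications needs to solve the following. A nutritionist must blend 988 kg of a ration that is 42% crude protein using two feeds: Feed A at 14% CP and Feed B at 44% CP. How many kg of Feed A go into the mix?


parts_A = CP_b - target = 44 - 42 = 2
parts_B = target - CP_a = 42 - 14 = 28
total_parts = 2 + 28 = 30
Feed A = 988 * 2 / 30 = 65.87 kg
Feed B = 988 * 28 / 30 = 922.13 kg

65.87 kg


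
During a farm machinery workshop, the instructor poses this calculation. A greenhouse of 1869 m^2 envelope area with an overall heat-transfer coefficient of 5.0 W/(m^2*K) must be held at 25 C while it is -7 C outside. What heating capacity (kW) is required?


dT = 25 - (-7) = 32 K
Q = U * A * dT
  = 5.0 * 1869 * 32
  = 299040 W = 299.04 kW


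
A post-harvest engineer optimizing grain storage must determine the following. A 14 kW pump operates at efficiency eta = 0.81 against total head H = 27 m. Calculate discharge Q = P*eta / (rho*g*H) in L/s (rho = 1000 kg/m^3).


Q = (P * 1000 * eta) / (rho * g * H)
  = (14 * 1000 * 0.81) / (1000 * 9.81 * 27)
  = 11340 / 264870
  = 0.04281 m^3/s = 42.81 L/s


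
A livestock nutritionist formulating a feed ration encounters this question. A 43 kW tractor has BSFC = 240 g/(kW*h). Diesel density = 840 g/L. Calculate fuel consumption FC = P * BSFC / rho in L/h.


FC = P * BSFC / rho_fuel
   = 43 * 240 / 840
   = 10320 / 840
   = 12.29 L/h


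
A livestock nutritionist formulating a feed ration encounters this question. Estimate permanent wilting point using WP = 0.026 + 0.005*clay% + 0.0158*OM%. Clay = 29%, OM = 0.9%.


WP = 0.026 + 0.005*29 + 0.0158*0.9
   = 0.026 + 0.1450 + 0.0142
   = 0.1852


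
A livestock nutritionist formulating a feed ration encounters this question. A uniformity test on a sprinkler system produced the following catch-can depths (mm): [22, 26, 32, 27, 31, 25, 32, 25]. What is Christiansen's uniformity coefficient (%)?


xbar = 220 / 8 = 27.500
sum|xi - xbar| = 25
CU = 100 * (1 - 25 / (8 * 27.500))
   = 100 * (1 - 0.1136)
   = 88.64%


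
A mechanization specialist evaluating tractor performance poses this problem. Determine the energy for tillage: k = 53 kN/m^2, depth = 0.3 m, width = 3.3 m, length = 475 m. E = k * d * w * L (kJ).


E = k * d * w * L
  = 53 * 0.3 * 3.3 * 475
  = 24923.25 kJ


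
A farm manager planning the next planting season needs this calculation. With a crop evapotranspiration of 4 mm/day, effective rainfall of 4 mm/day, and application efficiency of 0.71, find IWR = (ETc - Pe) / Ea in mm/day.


IWR = (ETc - Pe) / Ea
    = (4 - 4) / 0.71
    = 0 / 0.71
    = 0 mm/day


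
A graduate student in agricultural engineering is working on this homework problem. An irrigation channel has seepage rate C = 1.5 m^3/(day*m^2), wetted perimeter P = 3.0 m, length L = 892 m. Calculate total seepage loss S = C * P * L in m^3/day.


S = C * P * L
  = 1.5 * 3.0 * 892
  = 4014 m^3/day


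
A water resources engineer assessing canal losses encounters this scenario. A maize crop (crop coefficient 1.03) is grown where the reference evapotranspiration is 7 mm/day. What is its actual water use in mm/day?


ETc = Kc * ET0
    = 1.03 * 7
    = 7.21 mm/day


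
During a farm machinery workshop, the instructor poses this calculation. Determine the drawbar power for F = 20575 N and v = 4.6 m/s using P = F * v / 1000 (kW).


P = F * v / 1000
  = 20575 * 4.6 / 1000
  = 94645 / 1000
  = 94.65 kW


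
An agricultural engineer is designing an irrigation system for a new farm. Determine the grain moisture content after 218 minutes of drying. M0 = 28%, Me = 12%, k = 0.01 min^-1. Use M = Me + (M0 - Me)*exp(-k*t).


M = Me + (M0 - Me) * e^(-k*t)
  = 12 + (28 - 12) * e^(-0.01*218)
  = 12 + 16 * e^(-2.180)
  = 12 + 16 * 0.11304
  = 12 + 1.8087
  = 13.81%


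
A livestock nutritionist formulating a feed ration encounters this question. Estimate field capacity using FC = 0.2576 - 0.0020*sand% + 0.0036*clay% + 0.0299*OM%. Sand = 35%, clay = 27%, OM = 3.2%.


FC = 0.2576 - 0.0020*35 + 0.0036*27 + 0.0299*3.2
   = 0.2576 - 0.0700 + 0.0972 + 0.0957
   = 0.3805


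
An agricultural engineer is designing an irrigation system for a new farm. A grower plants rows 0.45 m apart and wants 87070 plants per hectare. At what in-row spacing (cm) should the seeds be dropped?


spacing = 10000 / (row_sp * density)
        = 10000 / (0.45 * 87070)
        = 10000 / 39181.50
        = 0.25522 m = 25.52 cm


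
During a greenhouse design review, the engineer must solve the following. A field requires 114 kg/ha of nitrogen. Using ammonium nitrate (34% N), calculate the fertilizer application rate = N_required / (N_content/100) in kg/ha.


Rate = N_required / (N_content / 100)
     = 114 / (34 / 100)
     = 114 / 0.34
     = 335.29 kg/ha


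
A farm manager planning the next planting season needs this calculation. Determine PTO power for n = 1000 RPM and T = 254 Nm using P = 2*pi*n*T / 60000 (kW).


P = 2*pi*n*T / 60000
  = 2*pi * 1000 * 254 / 60000
  = 1595929.07 / 60000
  = 26.60 kW


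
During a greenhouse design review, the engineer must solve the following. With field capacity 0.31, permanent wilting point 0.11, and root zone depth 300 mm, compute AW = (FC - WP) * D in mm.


AW = (FC - WP) * D
   = (0.31 - 0.11) * 300
   = 0.20 * 300
   = 60 mm


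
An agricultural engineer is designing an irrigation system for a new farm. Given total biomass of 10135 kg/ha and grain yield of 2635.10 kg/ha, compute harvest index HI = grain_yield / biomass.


HI = grain_yield / biomass
   = 2635.10 / 10135
   = 0.26


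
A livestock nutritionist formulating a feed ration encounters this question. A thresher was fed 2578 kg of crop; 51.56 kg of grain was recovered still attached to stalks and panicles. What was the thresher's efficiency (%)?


eta = (total - unthreshed) / total * 100
    = (2578 - 51.56) / 2578 * 100
    = 2526.44 / 2578 * 100
    = 98%


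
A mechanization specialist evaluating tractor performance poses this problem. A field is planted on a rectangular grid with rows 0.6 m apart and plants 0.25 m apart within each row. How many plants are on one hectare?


D = 10000 / (row_sp * plant_sp)
  = 10000 / (0.6 * 0.25)
  = 10000 / 0.1500
  = 66666.67 plants/ha


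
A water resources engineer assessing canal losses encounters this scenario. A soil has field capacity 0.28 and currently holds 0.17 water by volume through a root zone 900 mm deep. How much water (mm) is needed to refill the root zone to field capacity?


SMD = (FC - theta) * D
    = (0.28 - 0.17) * 900
    = 0.110 * 900
    = 99 mm


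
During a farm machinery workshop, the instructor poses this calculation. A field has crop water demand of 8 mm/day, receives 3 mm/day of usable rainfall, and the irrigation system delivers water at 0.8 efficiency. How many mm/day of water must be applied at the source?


IWR = (ETc - Pe) / Ea
    = (8 - 3) / 0.8
    = 5 / 0.8
    = 6.25 mm/day


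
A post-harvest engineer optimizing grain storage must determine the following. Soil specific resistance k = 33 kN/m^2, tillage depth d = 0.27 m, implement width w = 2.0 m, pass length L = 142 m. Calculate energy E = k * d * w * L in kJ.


E = k * d * w * L
  = 33 * 0.27 * 2.0 * 142
  = 2530.44 kJ


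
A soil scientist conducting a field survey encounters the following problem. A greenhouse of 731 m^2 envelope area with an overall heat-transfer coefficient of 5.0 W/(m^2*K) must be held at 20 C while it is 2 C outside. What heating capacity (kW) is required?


dT = 20 - (2) = 18 K
Q = U * A * dT
  = 5.0 * 731 * 18
  = 65790 W = 65.79 kW


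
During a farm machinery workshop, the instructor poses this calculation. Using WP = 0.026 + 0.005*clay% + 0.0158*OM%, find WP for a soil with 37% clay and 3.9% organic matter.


WP = 0.026 + 0.005*37 + 0.0158*3.9
   = 0.026 + 0.1850 + 0.0616
   = 0.2726


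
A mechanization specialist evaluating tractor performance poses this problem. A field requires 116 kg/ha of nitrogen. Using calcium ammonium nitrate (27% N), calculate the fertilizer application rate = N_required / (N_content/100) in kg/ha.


Rate = N_required / (N_content / 100)
     = 116 / (27 / 100)
     = 116 / 0.27
     = 429.63 kg/ha


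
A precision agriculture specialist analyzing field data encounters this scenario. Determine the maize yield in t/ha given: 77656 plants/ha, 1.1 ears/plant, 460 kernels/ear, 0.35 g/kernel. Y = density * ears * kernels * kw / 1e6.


Y = density * ears * kernels * kw
  = 77656 * 1.1 * 460 * 0.35 g/ha
  = 13752877.60 g/ha
  = 13752.88 kg/ha = 13.75 t/ha


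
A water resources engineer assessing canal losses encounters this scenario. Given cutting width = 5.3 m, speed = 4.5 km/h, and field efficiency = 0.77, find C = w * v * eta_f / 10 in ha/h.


C = w * v * eta_f / 10
  = 5.3 * 4.5 * 0.77 / 10
  = 18.36 / 10
  = 1.84 ha/h


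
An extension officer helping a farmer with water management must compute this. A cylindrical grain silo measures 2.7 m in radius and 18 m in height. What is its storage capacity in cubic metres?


V = pi * r^2 * h
  = pi * 2.7^2 * 18
  = pi * 7.29 * 18
  = 412.24 m^3


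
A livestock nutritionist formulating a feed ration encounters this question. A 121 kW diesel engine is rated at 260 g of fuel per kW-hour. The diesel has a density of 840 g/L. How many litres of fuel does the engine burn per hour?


FC = P * BSFC / rho_fuel
   = 121 * 260 / 840
   = 31460 / 840
   = 37.45 L/h


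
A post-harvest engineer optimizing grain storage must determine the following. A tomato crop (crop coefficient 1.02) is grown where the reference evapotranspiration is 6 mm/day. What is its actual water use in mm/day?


ETc = Kc * ET0
    = 1.02 * 6
    = 6.12 mm/day


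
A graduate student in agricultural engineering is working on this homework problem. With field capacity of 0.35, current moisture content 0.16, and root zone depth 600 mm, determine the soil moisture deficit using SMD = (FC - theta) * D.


SMD = (FC - theta) * D
    = (0.35 - 0.16) * 600
    = 0.190 * 600
    = 114 mm


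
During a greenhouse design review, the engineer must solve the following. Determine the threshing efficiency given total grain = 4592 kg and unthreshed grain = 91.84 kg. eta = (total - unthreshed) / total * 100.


eta = (total - unthreshed) / total * 100
    = (4592 - 91.84) / 4592 * 100
    = 4500.16 / 4592 * 100
    = 98%


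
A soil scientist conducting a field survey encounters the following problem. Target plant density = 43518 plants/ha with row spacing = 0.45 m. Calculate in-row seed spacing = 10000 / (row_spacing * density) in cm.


spacing = 10000 / (row_sp * density)
        = 10000 / (0.45 * 43518)
        = 10000 / 19583.10
        = 0.51064 m = 51.06 cm


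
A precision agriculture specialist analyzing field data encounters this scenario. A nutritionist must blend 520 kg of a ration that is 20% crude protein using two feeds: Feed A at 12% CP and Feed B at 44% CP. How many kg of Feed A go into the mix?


parts_A = CP_b - target = 44 - 20 = 24
parts_B = target - CP_a = 20 - 12 = 8
total_parts = 24 + 8 = 32
Feed A = 520 * 24 / 32 = 390 kg
Feed B = 520 * 8 / 32 = 130 kg

390 kg


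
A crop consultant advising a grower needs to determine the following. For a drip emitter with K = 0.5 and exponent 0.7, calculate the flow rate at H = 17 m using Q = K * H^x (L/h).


Q = K * H^x
  = 0.5 * 17^0.7
  = 0.5 * 7.2663
  = 3.63 L/h


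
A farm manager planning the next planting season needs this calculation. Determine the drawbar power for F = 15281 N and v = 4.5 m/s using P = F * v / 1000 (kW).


P = F * v / 1000
  = 15281 * 4.5 / 1000
  = 68764.50 / 1000
  = 68.76 kW


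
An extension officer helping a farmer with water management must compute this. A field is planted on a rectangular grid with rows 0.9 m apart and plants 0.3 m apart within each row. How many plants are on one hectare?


D = 10000 / (row_sp * plant_sp)
  = 10000 / (0.9 * 0.3)
  = 10000 / 0.2700
  = 37037.04 plants/ha


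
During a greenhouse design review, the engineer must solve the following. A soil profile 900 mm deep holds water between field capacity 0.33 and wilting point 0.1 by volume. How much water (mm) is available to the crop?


AW = (FC - WP) * D
   = (0.33 - 0.1) * 900
   = 0.23 * 900
   = 207 mm


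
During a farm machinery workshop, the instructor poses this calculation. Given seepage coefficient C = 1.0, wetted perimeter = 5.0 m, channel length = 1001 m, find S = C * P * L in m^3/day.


S = C * P * L
  = 1.0 * 5.0 * 1001
  = 5005 m^3/day


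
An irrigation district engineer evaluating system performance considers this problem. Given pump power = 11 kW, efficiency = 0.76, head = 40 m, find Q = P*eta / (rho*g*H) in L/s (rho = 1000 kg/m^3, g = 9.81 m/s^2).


Q = (P * 1000 * eta) / (rho * g * H)
  = (11 * 1000 * 0.76) / (1000 * 9.81 * 40)
  = 8360 / 392400
  = 0.02130 m^3/s = 21.30 L/s


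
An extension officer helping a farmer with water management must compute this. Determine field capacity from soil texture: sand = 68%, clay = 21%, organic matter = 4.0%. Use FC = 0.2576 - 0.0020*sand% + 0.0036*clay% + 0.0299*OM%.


FC = 0.2576 - 0.0020*68 + 0.0036*21 + 0.0299*4.0
   = 0.2576 - 0.1360 + 0.0756 + 0.1196
   = 0.3168


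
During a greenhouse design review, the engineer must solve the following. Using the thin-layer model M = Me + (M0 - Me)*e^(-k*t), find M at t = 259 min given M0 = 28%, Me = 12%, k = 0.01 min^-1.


M = Me + (M0 - Me) * e^(-k*t)
  = 12 + (28 - 12) * e^(-0.01*259)
  = 12 + 16 * e^(-2.590)
  = 12 + 16 * 0.07502
  = 12 + 1.2003
  = 13.20%


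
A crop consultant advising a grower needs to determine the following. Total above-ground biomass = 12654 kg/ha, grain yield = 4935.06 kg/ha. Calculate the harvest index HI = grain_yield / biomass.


HI = grain_yield / biomass
   = 4935.06 / 12654
   = 0.39


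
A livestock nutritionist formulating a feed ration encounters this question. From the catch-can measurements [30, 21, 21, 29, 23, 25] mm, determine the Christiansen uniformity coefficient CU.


xbar = 149 / 6 = 24.833
sum|xi - xbar| = 19
CU = 100 * (1 - 19 / (6 * 24.833))
   = 100 * (1 - 0.1275)
   = 87.25%


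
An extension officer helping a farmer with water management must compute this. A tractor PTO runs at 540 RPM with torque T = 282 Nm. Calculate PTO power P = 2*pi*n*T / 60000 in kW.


P = 2*pi*n*T / 60000
  = 2*pi * 540 * 282 / 60000
  = 956803.46 / 60000
  = 15.95 kW


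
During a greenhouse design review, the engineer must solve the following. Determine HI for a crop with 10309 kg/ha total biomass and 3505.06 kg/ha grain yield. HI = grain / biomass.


HI = grain_yield / biomass
   = 3505.06 / 10309
   = 0.34


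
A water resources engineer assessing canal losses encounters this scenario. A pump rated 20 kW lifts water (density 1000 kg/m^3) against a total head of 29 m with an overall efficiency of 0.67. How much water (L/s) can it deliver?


Q = (P * 1000 * eta) / (rho * g * H)
  = (20 * 1000 * 0.67) / (1000 * 9.81 * 29)
  = 13400 / 284490
  = 0.04710 m^3/s = 47.10 L/s


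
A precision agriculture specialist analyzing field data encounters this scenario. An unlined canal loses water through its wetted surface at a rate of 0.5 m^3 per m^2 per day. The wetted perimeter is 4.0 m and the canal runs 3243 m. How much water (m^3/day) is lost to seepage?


S = C * P * L
  = 0.5 * 4.0 * 3243
  = 6486 m^3/day


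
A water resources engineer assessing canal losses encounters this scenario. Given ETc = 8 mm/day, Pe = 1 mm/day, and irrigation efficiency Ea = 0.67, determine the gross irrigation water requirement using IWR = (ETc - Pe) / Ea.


IWR = (ETc - Pe) / Ea
    = (8 - 1) / 0.67
    = 7 / 0.67
    = 10.45 mm/day


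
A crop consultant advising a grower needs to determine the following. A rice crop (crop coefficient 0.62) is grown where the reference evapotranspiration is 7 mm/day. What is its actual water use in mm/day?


ETc = Kc * ET0
    = 0.62 * 7
    = 4.34 mm/day


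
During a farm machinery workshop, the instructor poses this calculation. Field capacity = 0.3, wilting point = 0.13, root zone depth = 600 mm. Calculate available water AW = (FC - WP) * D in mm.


AW = (FC - WP) * D
   = (0.3 - 0.13) * 600
   = 0.17 * 600
   = 102 mm


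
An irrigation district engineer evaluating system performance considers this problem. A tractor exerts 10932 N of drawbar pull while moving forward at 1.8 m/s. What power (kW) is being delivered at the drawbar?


P = F * v / 1000
  = 10932 * 1.8 / 1000
  = 19677.60 / 1000
  = 19.68 kW


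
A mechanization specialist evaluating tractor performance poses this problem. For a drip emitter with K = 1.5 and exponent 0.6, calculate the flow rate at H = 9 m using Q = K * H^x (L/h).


Q = K * H^x
  = 1.5 * 9^0.6
  = 1.5 * 3.7372
  = 5.61 L/h


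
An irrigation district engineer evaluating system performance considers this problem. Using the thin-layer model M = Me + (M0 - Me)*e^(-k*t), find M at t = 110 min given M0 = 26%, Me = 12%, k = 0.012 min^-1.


M = Me + (M0 - Me) * e^(-k*t)
  = 12 + (26 - 12) * e^(-0.012*110)
  = 12 + 14 * e^(-1.320)
  = 12 + 14 * 0.26714
  = 12 + 3.7399
  = 15.74%


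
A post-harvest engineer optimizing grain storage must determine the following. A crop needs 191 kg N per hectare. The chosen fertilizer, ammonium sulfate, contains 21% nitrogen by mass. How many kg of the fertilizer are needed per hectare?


Rate = N_required / (N_content / 100)
     = 191 / (21 / 100)
     = 191 / 0.21
     = 909.52 kg/ha


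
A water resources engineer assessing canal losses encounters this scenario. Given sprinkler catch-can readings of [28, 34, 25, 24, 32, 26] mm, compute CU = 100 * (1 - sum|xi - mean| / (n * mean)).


xbar = 169 / 6 = 28.167
sum|xi - xbar| = 19.333
CU = 100 * (1 - 19.333 / (6 * 28.167))
   = 100 * (1 - 0.1144)
   = 88.56%


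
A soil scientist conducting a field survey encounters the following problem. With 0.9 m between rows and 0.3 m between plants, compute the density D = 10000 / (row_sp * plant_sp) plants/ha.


D = 10000 / (row_sp * plant_sp)
  = 10000 / (0.9 * 0.3)
  = 10000 / 0.2700
  = 37037.04 plants/ha


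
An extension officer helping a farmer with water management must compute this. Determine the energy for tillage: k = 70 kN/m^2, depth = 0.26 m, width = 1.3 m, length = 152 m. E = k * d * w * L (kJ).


E = k * d * w * L
  = 70 * 0.26 * 1.3 * 152
  = 3596.32 kJ


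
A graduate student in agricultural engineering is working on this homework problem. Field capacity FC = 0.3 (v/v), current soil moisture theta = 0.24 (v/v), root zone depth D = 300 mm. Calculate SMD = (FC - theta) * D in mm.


SMD = (FC - theta) * D
    = (0.3 - 0.24) * 300
    = 0.060 * 300
    = 18 mm


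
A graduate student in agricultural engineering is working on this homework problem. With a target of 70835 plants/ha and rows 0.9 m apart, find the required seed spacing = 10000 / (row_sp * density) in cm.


spacing = 10000 / (row_sp * density)
        = 10000 / (0.9 * 70835)
        = 10000 / 63751.50
        = 0.15686 m = 15.69 cm


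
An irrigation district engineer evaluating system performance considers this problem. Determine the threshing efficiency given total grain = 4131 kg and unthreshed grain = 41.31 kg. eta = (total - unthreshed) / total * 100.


eta = (total - unthreshed) / total * 100
    = (4131 - 41.31) / 4131 * 100
    = 4089.69 / 4131 * 100
    = 99%


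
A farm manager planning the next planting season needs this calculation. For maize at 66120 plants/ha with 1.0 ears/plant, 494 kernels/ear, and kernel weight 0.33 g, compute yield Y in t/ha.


Y = density * ears * kernels * kw
  = 66120 * 1.0 * 494 * 0.33 g/ha
  = 10778882.40 g/ha
  = 10778.88 kg/ha = 10.78 t/ha


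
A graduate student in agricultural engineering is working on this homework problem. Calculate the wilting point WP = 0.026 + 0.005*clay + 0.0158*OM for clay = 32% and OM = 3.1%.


WP = 0.026 + 0.005*32 + 0.0158*3.1
   = 0.026 + 0.1600 + 0.0490
   = 0.2350


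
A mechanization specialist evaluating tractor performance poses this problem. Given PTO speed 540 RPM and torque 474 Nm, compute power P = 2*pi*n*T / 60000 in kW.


P = 2*pi*n*T / 60000
  = 2*pi * 540 * 474 / 60000
  = 1608244.11 / 60000
  = 26.80 kW


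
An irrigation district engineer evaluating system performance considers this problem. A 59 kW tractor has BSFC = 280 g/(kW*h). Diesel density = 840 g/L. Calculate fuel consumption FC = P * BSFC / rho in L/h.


FC = P * BSFC / rho_fuel
   = 59 * 280 / 840
   = 16520 / 840
   = 19.67 L/h


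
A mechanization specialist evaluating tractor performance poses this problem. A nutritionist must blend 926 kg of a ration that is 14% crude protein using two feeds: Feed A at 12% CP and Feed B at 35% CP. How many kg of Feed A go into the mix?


parts_A = CP_b - target = 35 - 14 = 21
parts_B = target - CP_a = 14 - 12 = 2
total_parts = 21 + 2 = 23
Feed A = 926 * 21 / 23 = 845.48 kg
Feed B = 926 * 2 / 23 = 80.52 kg

845.48 kg


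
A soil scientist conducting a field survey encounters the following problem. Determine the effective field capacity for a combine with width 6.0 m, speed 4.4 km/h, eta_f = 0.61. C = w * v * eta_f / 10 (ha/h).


C = w * v * eta_f / 10
  = 6.0 * 4.4 * 0.61 / 10
  = 16.10 / 10
  = 1.61 ha/h


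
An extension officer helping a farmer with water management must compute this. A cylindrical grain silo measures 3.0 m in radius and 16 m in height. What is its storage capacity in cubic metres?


V = pi * r^2 * h
  = pi * 3.0^2 * 16
  = pi * 9 * 16
  = 452.39 m^3


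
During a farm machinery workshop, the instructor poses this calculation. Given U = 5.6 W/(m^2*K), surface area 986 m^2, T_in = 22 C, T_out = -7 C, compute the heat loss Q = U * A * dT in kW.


dT = 22 - (-7) = 29 K
Q = U * A * dT
  = 5.6 * 986 * 29
  = 160126.40 W = 160.13 kW


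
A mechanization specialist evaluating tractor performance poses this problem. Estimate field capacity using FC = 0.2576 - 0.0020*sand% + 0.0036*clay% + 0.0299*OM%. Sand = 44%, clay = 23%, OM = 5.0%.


FC = 0.2576 - 0.0020*44 + 0.0036*23 + 0.0299*5.0
   = 0.2576 - 0.0880 + 0.0828 + 0.1495
   = 0.4019


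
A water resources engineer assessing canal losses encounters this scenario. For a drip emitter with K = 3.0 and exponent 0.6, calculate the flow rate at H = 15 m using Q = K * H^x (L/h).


Q = K * H^x
  = 3.0 * 15^0.6
  = 3.0 * 5.0776
  = 15.23 L/h


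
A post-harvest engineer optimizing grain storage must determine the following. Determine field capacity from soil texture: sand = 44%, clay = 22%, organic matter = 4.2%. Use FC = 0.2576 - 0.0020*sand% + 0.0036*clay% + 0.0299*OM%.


FC = 0.2576 - 0.0020*44 + 0.0036*22 + 0.0299*4.2
   = 0.2576 - 0.0880 + 0.0792 + 0.1256
   = 0.3744


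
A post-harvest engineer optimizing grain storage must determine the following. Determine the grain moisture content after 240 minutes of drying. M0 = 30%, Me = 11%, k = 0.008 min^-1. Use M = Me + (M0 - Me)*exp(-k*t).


M = Me + (M0 - Me) * e^(-k*t)
  = 11 + (30 - 11) * e^(-0.008*240)
  = 11 + 19 * e^(-1.920)
  = 11 + 19 * 0.14661
  = 11 + 2.7855
  = 13.79%


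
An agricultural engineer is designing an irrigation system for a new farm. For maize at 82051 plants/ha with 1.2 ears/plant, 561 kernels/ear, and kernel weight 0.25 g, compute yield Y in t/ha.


Y = density * ears * kernels * kw
  = 82051 * 1.2 * 561 * 0.25 g/ha
  = 13809183.30 g/ha
  = 13809.18 kg/ha = 13.81 t/ha


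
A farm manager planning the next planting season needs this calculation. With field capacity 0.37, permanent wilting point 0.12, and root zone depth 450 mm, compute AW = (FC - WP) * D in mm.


AW = (FC - WP) * D
   = (0.37 - 0.12) * 450
   = 0.25 * 450
   = 112.50 mm


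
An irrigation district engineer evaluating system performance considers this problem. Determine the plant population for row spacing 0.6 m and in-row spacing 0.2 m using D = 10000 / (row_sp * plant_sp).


D = 10000 / (row_sp * plant_sp)
  = 10000 / (0.6 * 0.2)
  = 10000 / 0.1200
  = 83333.33 plants/ha


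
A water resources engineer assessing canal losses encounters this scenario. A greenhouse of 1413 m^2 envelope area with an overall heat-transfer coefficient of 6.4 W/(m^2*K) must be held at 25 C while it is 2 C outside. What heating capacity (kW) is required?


dT = 25 - (2) = 23 K
Q = U * A * dT
  = 6.4 * 1413 * 23
  = 207993.60 W = 207.99 kW


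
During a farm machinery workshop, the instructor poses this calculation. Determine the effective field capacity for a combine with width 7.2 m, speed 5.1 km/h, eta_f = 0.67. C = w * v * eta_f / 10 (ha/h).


C = w * v * eta_f / 10
  = 7.2 * 5.1 * 0.67 / 10
  = 24.60 / 10
  = 2.46 ha/h


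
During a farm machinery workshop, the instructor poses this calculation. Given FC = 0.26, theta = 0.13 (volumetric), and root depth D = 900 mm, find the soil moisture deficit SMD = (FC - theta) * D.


SMD = (FC - theta) * D
    = (0.26 - 0.13) * 900
    = 0.130 * 900
    = 117 mm


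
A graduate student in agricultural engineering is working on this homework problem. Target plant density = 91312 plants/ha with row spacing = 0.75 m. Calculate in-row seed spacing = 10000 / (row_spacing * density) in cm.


spacing = 10000 / (row_sp * density)
        = 10000 / (0.75 * 91312)
        = 10000 / 68484
        = 0.14602 m = 14.60 cm


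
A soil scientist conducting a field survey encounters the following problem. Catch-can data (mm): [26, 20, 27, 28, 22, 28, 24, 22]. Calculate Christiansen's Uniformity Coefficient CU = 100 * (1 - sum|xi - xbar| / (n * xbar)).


xbar = 197 / 8 = 24.625
sum|xi - xbar| = 21
CU = 100 * (1 - 21 / (8 * 24.625))
   = 100 * (1 - 0.1066)
   = 89.34%


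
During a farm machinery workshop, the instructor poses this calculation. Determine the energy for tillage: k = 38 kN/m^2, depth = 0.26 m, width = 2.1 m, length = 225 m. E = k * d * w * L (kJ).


E = k * d * w * L
  = 38 * 0.26 * 2.1 * 225
  = 4668.30 kJ


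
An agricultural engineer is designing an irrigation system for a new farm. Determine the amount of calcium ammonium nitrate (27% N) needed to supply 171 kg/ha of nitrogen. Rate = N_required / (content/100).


Rate = N_required / (N_content / 100)
     = 171 / (27 / 100)
     = 171 / 0.27
     = 633.33 kg/ha


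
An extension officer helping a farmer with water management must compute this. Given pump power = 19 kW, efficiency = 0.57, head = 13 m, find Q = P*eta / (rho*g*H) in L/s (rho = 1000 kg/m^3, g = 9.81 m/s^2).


Q = (P * 1000 * eta) / (rho * g * H)
  = (19 * 1000 * 0.57) / (1000 * 9.81 * 13)
  = 10830 / 127530
  = 0.08492 m^3/s = 84.92 L/s


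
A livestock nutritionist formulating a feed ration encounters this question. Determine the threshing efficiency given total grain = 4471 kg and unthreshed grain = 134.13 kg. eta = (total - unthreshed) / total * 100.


eta = (total - unthreshed) / total * 100
    = (4471 - 134.13) / 4471 * 100
    = 4336.87 / 4471 * 100
    = 97%


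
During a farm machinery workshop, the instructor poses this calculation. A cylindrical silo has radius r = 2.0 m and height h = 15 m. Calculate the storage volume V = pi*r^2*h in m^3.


V = pi * r^2 * h
  = pi * 2.0^2 * 15
  = pi * 4 * 15
  = 188.50 m^3


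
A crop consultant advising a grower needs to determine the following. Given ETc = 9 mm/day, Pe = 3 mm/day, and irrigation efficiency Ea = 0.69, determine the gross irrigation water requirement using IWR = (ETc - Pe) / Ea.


IWR = (ETc - Pe) / Ea
    = (9 - 3) / 0.69
    = 6 / 0.69
    = 8.70 mm/day


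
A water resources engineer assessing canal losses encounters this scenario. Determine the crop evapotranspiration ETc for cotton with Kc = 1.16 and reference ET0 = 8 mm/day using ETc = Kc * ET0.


ETc = Kc * ET0
    = 1.16 * 8
    = 9.28 mm/day


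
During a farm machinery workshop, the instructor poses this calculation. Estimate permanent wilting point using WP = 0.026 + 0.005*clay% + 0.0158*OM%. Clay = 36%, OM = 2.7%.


WP = 0.026 + 0.005*36 + 0.0158*2.7
   = 0.026 + 0.1800 + 0.0427
   = 0.2487


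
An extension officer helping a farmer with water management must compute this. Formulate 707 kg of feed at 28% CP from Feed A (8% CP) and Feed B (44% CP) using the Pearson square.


parts_A = CP_b - target = 44 - 28 = 16
parts_B = target - CP_a = 28 - 8 = 20
total_parts = 16 + 20 = 36
Feed A = 707 * 16 / 36 = 314.22 kg
Feed B = 707 * 20 / 36 = 392.78 kg

314.22 kg
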